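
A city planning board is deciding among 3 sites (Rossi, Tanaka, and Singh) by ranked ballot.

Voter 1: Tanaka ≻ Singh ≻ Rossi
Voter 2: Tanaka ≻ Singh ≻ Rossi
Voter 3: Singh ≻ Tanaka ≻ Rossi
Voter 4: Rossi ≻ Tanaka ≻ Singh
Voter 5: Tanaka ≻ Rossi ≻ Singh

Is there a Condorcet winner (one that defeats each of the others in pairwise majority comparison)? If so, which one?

Tanaka

Head-to-head results (5 voters total):
Rossi vs Tanaka: Tanaka wins 4–1.
Rossi vs Singh: Singh wins 3–2.
Tanaka vs Singh: Tanaka wins 4–1.
Tanaka beats each rival — Rossi (4–1), Singh (4–1) — so Tanaka is the Condorcet winner.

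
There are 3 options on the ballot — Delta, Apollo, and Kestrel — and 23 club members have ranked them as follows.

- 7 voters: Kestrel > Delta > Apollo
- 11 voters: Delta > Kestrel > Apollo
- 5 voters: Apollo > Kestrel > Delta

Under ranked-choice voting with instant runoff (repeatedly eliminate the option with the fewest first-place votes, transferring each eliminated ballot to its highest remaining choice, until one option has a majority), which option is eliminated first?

Round 1: Delta 11, Kestrel 7, Apollo 5. Apollo has the fewest and is eliminated.
Round 2: Kestrel 12, Delta 11. Kestrel has a majority.

Apollo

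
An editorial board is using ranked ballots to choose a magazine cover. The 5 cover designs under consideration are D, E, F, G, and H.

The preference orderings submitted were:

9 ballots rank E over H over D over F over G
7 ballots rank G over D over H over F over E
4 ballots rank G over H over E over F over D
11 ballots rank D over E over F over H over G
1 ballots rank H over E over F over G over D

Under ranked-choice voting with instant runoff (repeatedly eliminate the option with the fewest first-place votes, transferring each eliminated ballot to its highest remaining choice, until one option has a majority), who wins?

D

Round 1: D 11, G 11, E 9, H 1, F 0. F has the fewest and is eliminated.
Round 2: D 11, G 11, E 9, H 1. H has the fewest and is eliminated.
Round 3: D 11, G 11, E 10. E has the fewest and is eliminated.
Round 4: D 20, G 12. D has a majority.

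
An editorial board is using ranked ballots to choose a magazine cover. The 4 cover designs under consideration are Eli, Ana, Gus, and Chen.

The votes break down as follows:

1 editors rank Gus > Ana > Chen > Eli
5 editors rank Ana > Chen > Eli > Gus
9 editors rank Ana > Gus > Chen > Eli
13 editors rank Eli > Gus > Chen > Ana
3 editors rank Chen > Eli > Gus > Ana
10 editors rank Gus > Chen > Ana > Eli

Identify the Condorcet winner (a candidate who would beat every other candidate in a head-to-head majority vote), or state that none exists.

Head-to-head results (41 voters total):
Eli vs Ana: Ana wins 25–16.
Eli vs Gus: Eli wins 21–20.
Eli vs Chen: Chen wins 28–13.
Ana vs Gus: Gus wins 27–14.
Ana vs Chen: Chen wins 26–15.
Gus vs Chen: Gus wins 33–8.
No candidate beats all others: Eli beats Gus beats Ana beats Eli, a majority cycle.

None — there is no Condorcet winner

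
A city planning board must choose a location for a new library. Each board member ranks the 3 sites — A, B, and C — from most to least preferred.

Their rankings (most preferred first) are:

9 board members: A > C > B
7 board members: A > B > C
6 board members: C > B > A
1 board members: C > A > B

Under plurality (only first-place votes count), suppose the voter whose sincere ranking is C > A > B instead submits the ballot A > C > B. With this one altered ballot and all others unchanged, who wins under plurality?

A

First-place totals with the altered ballot: A 17, B 0, C 6.
The winner is unchanged: still A.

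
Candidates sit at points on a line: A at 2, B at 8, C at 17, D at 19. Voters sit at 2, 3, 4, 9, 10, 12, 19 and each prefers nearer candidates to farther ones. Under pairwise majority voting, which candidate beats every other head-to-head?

B

With single-peaked preferences on a line, the Condorcet winner is the candidate closest to the median voter.
The median voter (position 9) is closest to B at 8.
Check: B vs A — voters closer to B: 4 of 7.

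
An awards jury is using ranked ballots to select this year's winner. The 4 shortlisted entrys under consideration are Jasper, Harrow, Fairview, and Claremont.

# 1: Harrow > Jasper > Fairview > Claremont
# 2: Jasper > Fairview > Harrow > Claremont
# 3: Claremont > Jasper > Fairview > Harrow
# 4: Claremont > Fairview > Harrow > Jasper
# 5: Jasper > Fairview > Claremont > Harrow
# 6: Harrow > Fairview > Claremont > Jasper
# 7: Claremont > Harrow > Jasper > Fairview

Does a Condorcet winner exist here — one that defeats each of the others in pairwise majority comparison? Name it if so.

There is no Condorcet winner

Head-to-head results (7 voters total):
Jasper vs Harrow: Harrow wins 4–3.
Jasper vs Fairview: Jasper wins 5–2.
Jasper vs Claremont: Claremont wins 4–3.
Harrow vs Fairview: Fairview wins 4–3.
Harrow vs Claremont: Claremont wins 4–3.
Fairview vs Claremont: Fairview wins 4–3.
No candidate beats all others: Jasper beats Fairview beats Harrow beats Jasper, a majority cycle.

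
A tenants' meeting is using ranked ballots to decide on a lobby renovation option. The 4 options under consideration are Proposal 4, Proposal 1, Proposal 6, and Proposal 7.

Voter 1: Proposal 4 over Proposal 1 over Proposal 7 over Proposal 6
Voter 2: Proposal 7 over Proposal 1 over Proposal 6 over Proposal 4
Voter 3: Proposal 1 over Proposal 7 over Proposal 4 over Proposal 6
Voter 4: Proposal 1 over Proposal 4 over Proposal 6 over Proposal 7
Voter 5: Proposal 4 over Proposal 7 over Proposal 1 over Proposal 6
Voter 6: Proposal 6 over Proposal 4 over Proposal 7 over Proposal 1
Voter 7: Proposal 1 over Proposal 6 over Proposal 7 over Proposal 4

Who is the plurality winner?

Proposal 1

First-place vote totals:
  Proposal 4: 2
  Proposal 1: 3
  Proposal 6: 1
  Proposal 7: 1
Proposal 1 has the most first-place votes.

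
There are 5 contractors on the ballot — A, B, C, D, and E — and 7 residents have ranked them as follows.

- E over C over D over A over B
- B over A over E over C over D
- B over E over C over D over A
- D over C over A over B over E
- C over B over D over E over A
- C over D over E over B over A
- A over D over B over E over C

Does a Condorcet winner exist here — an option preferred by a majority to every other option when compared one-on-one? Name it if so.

Head-to-head results (7 voters total):
A vs B: B wins 4–3.
A vs C: C wins 5–2.
A vs D: D wins 5–2.
A vs E: E wins 4–3.
B vs C: C wins 4–3.
B vs D: D wins 4–3.
B vs E: B wins 5–2.
C vs D: C wins 5–2.
C vs E: E wins 4–3.
D vs E: D wins 4–3.
No candidate beats all others: B beats E beats C beats B, a majority cycle.

None — there is no Condorcet winner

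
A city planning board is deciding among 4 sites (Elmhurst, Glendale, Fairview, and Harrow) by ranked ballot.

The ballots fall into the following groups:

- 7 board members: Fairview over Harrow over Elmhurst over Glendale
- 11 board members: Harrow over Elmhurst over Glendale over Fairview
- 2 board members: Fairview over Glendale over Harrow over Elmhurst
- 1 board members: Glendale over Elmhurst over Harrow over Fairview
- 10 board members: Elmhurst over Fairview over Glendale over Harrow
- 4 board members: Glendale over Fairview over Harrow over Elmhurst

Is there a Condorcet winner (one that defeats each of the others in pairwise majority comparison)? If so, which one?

Head-to-head results (35 voters total):
Elmhurst vs Glendale: Elmhurst wins 28–7.
Elmhurst vs Fairview: Elmhurst wins 22–13.
Elmhurst vs Harrow: Harrow wins 24–11.
Glendale vs Fairview: Fairview wins 19–16.
Glendale vs Harrow: Harrow wins 18–17.
Fairview vs Harrow: Fairview wins 23–12.
No candidate beats all others: Elmhurst beats Fairview beats Harrow beats Elmhurst, a majority cycle.

None — there is no Condorcet winner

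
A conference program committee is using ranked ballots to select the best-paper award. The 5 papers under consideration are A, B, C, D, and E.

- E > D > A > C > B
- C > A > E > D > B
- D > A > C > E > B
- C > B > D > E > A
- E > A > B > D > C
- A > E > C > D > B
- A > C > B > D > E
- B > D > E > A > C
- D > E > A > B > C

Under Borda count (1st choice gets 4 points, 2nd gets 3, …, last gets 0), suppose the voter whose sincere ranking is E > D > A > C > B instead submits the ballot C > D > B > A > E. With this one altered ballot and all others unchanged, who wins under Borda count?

A

Borda totals with the altered ballot: A 21, B 14, C 19, D 20, E 16.
The winner is unchanged: still A.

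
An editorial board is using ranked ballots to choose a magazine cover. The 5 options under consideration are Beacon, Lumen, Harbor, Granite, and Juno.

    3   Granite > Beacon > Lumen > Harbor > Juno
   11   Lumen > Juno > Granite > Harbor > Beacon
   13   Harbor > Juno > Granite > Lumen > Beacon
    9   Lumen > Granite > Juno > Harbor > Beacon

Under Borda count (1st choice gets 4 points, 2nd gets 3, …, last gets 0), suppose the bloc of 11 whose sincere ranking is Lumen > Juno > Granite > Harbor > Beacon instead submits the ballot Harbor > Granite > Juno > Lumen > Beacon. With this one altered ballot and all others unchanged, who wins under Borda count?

Borda totals with the altered ballot: Beacon 9, Lumen 66, Harbor 108, Granite 98, Juno 79.
The switch changes the winner from Lumen to Harbor.

Harbor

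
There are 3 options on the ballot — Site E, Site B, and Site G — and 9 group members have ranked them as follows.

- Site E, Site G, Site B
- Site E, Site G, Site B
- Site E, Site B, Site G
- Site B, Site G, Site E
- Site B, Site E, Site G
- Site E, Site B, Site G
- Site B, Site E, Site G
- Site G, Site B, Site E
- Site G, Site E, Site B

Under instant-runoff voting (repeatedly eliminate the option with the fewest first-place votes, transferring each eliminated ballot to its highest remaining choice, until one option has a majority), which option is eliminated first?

Round 1: Site E 4, Site B 3, Site G 2. Site G has the fewest and is eliminated.
Round 2: Site E 5, Site B 4. Site E has a majority.

Site G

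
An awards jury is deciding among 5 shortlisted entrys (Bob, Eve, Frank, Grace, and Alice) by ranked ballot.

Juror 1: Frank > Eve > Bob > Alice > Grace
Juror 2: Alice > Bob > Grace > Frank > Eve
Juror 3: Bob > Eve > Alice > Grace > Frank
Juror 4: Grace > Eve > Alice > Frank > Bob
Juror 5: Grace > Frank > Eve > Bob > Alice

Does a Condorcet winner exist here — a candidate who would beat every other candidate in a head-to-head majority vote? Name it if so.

No Condorcet winner

Head-to-head results (5 voters total):
Bob vs Eve: Eve wins 3–2.
Bob vs Frank: Frank wins 3–2.
Bob vs Grace: Bob wins 3–2.
Bob vs Alice: Bob wins 3–2.
Eve vs Frank: Frank wins 3–2.
Eve vs Grace: Grace wins 3–2.
Eve vs Alice: Eve wins 4–1.
Frank vs Grace: Grace wins 4–1.
Frank vs Alice: Alice wins 3–2.
Grace vs Alice: Alice wins 3–2.
No candidate beats all others: Bob beats Grace beats Eve beats Bob, a majority cycle.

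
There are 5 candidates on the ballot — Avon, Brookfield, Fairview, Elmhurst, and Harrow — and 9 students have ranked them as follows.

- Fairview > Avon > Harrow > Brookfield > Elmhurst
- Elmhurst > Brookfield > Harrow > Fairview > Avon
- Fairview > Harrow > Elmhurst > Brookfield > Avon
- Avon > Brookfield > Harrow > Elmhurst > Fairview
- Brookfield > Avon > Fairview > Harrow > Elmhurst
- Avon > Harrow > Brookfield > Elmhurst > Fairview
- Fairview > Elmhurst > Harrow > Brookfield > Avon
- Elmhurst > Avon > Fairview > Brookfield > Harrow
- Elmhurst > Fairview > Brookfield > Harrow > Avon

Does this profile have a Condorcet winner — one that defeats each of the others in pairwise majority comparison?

No

Head-to-head results (9 voters total):
Avon vs Brookfield: Brookfield wins 5–4.
Avon vs Fairview: Fairview wins 5–4.
Avon vs Elmhurst: Elmhurst wins 5–4.
Avon vs Harrow: Avon wins 5–4.
Brookfield vs Fairview: Fairview wins 5–4.
Brookfield vs Elmhurst: Elmhurst wins 5–4.
Brookfield vs Harrow: Brookfield wins 5–4.
Fairview vs Elmhurst: Elmhurst wins 5–4.
Fairview vs Harrow: Fairview wins 6–3.
Elmhurst vs Harrow: Harrow wins 5–4.
No candidate beats all others: Avon beats Harrow beats Elmhurst beats Avon, a majority cycle.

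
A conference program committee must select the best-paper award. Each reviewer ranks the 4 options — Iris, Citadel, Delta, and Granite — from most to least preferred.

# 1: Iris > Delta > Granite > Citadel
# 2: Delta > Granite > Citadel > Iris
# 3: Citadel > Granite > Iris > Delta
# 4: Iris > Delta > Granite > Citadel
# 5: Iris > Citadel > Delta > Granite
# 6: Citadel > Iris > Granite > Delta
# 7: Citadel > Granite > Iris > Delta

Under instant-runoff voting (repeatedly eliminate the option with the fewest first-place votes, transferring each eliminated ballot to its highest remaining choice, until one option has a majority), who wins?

Round 1: Iris 3, Citadel 3, Delta 1, Granite 0. Granite has the fewest and is eliminated.
Round 2: Iris 3, Citadel 3, Delta 1. Delta has the fewest and is eliminated.
Round 3: Citadel 4, Iris 3. Citadel has a majority.

Citadel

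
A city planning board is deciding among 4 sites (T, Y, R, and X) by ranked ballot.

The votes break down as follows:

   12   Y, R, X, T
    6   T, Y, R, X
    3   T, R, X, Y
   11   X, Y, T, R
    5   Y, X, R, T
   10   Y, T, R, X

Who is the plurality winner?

First-place vote totals:
  T: 9
  Y: 27
  R: 0
  X: 11
Y has the most first-place votes.

Y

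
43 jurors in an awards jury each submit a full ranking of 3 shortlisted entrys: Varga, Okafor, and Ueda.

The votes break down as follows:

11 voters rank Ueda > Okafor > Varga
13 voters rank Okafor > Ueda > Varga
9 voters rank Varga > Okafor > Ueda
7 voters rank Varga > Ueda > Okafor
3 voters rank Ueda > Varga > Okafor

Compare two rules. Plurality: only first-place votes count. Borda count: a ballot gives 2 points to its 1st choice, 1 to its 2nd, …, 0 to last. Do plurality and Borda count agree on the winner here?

Plurality first-place counts: Varga 16, Okafor 13, Ueda 14 → Varga.
Borda totals: Varga 35, Okafor 46, Ueda 48 → Ueda.
The two rules disagree: plurality picks Varga, Borda picks Ueda.

No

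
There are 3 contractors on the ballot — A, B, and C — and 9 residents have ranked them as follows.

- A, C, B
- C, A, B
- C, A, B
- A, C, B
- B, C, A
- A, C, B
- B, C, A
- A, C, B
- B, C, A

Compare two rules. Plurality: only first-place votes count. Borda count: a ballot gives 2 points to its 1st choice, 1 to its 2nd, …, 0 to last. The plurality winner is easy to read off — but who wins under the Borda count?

Plurality first-place counts: A 4, B 3, C 2 → A.
Borda totals: A 10, B 6, C 11 → C.

C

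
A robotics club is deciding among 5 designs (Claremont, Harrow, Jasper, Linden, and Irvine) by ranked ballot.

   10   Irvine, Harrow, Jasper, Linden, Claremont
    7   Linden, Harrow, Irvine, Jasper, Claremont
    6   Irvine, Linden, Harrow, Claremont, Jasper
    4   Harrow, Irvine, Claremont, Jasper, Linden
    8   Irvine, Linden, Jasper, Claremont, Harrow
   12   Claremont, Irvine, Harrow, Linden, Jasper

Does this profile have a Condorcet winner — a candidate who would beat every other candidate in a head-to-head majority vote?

Head-to-head results (47 voters total):
Claremont vs Harrow: Harrow wins 27–20.
Claremont vs Jasper: Jasper wins 25–22.
Claremont vs Linden: Linden wins 31–16.
Claremont vs Irvine: Irvine wins 35–12.
Harrow vs Jasper: Harrow wins 39–8.
Harrow vs Linden: Harrow wins 26–21.
Harrow vs Irvine: Irvine wins 36–11.
Jasper vs Linden: Linden wins 33–14.
Jasper vs Irvine: Irvine wins 47–0.
Linden vs Irvine: Irvine wins 40–7.
Irvine beats each rival — Claremont (35–12), Harrow (36–11), Jasper (47–0), Linden (40–7) — so Irvine is the Condorcet winner.

Yes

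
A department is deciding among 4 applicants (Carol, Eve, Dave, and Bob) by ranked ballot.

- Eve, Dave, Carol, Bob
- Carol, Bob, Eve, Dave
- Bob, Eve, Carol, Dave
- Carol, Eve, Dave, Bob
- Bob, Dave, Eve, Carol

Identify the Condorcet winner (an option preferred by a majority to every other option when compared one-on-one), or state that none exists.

There is no Condorcet winner

Head-to-head results (5 voters total):
Carol vs Eve: Eve wins 3–2.
Carol vs Dave: Carol wins 3–2.
Carol vs Bob: Carol wins 3–2.
Eve vs Dave: Eve wins 4–1.
Eve vs Bob: Bob wins 3–2.
Dave vs Bob: Bob wins 3–2.
No candidate beats all others: Carol beats Bob beats Eve beats Carol, a majority cycle.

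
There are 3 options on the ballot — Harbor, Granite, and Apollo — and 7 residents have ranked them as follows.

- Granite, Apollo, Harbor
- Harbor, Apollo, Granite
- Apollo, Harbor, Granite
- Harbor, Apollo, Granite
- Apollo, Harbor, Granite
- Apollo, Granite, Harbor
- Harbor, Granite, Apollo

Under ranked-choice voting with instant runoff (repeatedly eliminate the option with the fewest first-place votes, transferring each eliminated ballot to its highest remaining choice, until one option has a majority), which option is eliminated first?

Round 1: Harbor 3, Apollo 3, Granite 1. Granite has the fewest and is eliminated.
Round 2: Apollo 4, Harbor 3. Apollo has a majority.

Granite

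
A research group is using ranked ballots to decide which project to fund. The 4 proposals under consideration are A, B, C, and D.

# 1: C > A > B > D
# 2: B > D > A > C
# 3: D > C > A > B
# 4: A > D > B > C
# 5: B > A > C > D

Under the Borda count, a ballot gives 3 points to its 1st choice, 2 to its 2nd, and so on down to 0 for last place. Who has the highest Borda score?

A

Borda scores:
  A: 2 + 1 + 1 + 3 + 2 = 9
  B: 1 + 3 + 0 + 1 + 3 = 8
  C: 3 + 0 + 2 + 0 + 1 = 6
  D: 0 + 2 + 3 + 2 + 0 = 7
A has the highest total.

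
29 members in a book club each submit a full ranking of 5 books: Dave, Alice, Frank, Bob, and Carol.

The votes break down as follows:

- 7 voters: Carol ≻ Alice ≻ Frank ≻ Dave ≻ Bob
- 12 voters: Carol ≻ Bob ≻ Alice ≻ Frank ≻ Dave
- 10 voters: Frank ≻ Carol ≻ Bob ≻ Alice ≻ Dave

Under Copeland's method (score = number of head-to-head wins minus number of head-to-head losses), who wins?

Carol

Pairwise results:
  Dave vs Alice: Alice wins 29–0.
  Dave vs Frank: Frank wins 29–0.
  Dave vs Bob: Bob wins 22–7.
  Dave vs Carol: Carol wins 29–0.
  Alice vs Frank: Alice wins 19–10.
  Alice vs Bob: Bob wins 22–7.
  Alice vs Carol: Carol wins 29–0.
  Frank vs Bob: Frank wins 17–12.
  Frank vs Carol: Carol wins 19–10.
  Bob vs Carol: Carol wins 29–0.
Copeland scores (wins − losses):
  Dave: 0 − 4 = -4
  Alice: 2 − 2 = 0
  Frank: 2 − 2 = 0
  Bob: 2 − 2 = 0
  Carol: 4 − 0 = 4
Carol has the best Copeland score.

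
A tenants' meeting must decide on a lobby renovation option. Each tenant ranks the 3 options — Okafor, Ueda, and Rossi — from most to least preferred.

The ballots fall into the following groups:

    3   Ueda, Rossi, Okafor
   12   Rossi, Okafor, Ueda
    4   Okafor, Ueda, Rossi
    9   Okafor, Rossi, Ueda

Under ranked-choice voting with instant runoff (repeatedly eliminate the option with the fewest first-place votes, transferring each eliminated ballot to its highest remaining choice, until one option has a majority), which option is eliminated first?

Ueda

Round 1: Okafor 13, Rossi 12, Ueda 3. Ueda has the fewest and is eliminated.
Round 2: Rossi 15, Okafor 13. Rossi has a majority.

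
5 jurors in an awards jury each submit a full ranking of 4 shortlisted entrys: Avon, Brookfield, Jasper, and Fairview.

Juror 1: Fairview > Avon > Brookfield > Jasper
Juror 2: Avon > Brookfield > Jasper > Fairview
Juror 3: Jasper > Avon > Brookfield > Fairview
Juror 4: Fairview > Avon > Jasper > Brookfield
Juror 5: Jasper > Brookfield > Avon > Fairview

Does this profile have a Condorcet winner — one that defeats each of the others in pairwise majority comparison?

Head-to-head results (5 voters total):
Avon vs Brookfield: Avon wins 4–1.
Avon vs Jasper: Avon wins 3–2.
Avon vs Fairview: Avon wins 3–2.
Brookfield vs Jasper: Jasper wins 3–2.
Brookfield vs Fairview: Brookfield wins 3–2.
Jasper vs Fairview: Jasper wins 3–2.
Avon beats each rival — Brookfield (4–1), Jasper (3–2), Fairview (3–2) — so Avon is the Condorcet winner.

Yes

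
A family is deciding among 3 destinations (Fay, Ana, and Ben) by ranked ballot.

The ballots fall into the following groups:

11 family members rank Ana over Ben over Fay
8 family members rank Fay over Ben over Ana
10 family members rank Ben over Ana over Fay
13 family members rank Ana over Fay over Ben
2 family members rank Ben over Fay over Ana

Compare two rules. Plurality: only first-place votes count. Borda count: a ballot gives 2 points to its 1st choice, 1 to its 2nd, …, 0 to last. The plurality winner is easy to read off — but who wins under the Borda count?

Ana

Plurality first-place counts: Fay 8, Ana 24, Ben 12 → Ana.
Borda totals: Fay 31, Ana 58, Ben 43 → Ana.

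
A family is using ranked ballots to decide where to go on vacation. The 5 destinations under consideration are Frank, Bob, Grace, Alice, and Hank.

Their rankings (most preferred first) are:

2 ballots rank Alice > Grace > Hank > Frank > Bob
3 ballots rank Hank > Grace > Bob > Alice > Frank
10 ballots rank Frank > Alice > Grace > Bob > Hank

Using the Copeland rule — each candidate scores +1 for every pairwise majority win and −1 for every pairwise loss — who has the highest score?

Pairwise results:
  Frank vs Bob: Frank wins 12–3.
  Frank vs Grace: Frank wins 10–5.
  Frank vs Alice: Frank wins 10–5.
  Frank vs Hank: Frank wins 10–5.
  Bob vs Grace: Grace wins 15–0.
  Bob vs Alice: Alice wins 12–3.
  Bob vs Hank: Bob wins 10–5.
  Grace vs Alice: Alice wins 12–3.
  Grace vs Hank: Grace wins 12–3.
  Alice vs Hank: Alice wins 12–3.
Copeland scores (wins − losses):
  Frank: 4 − 0 = 4
  Bob: 1 − 3 = -2
  Grace: 2 − 2 = 0
  Alice: 3 − 1 = 2
  Hank: 0 − 4 = -4
Frank has the best Copeland score.

Frank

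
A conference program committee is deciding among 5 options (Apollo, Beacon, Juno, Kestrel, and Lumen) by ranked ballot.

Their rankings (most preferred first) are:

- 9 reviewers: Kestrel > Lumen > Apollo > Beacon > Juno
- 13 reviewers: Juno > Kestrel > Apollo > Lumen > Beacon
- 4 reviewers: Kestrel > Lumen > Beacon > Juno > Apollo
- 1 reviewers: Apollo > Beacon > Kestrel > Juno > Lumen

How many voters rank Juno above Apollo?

17

Ballots ranking Juno above Apollo: 13+4 = 17.
Ballots ranking Apollo above Juno: 9+1 = 10.
So 17 of 27 voters prefer Juno to Apollo.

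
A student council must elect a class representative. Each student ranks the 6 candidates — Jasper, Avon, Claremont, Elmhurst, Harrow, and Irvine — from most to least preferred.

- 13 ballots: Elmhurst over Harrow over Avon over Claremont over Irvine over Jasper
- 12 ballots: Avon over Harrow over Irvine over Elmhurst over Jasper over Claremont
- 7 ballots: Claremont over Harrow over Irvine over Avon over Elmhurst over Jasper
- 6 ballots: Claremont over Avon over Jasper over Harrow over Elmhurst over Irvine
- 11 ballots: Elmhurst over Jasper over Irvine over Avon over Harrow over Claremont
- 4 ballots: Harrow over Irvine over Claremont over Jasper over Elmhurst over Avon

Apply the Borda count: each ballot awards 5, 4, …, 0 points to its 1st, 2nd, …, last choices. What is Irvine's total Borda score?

119

Borda scores:
  Jasper: 13·0 + 12·1 + 7·0 + 6·3 + 11·4 + 4·2 = 82
  Avon: 13·3 + 12·5 + 7·2 + 6·4 + 11·2 + 4·0 = 159
  Claremont: 13·2 + 12·0 + 7·5 + 6·5 + 11·0 + 4·3 = 103
  Elmhurst: 13·5 + 12·2 + 7·1 + 6·1 + 11·5 + 4·1 = 161
  Harrow: 13·4 + 12·4 + 7·4 + 6·2 + 11·1 + 4·5 = 171
  Irvine: 13·1 + 12·3 + 7·3 + 6·0 + 11·3 + 4·4 = 119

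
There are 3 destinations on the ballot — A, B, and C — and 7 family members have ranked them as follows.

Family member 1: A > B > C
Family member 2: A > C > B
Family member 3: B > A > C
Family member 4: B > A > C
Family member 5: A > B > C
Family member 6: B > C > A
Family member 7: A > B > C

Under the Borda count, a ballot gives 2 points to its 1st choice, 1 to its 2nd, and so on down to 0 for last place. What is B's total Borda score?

9

Borda scores:
  A: 2 + 2 + 1 + 1 + 2 + 0 + 2 = 10
  B: 1 + 0 + 2 + 2 + 1 + 2 + 1 = 9
  C: 0 + 1 + 0 + 0 + 0 + 1 + 0 = 2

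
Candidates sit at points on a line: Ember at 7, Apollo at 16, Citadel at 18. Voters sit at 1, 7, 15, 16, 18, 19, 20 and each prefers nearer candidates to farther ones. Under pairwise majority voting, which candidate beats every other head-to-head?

Apollo

With single-peaked preferences on a line, the Condorcet winner is the candidate closest to the median voter.
The median voter (position 16) is closest to Apollo at 16.
Check: Apollo vs Citadel — voters closer to Apollo: 4 of 7.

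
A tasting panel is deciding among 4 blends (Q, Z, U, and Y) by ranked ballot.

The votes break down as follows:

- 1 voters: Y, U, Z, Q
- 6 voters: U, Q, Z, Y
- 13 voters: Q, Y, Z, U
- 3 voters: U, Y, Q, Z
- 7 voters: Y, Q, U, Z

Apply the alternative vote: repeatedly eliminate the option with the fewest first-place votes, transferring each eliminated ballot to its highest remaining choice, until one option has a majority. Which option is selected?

Q

Round 1: Q 13, U 9, Y 8, Z 0. Z has the fewest and is eliminated.
Round 2: Q 13, U 9, Y 8. Y has the fewest and is eliminated.
Round 3: Q 20, U 10. Q has a majority.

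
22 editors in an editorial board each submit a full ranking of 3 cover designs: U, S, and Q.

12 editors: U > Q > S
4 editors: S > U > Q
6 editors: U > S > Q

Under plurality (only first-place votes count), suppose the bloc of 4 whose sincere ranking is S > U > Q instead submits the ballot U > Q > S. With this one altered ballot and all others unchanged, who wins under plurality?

First-place totals with the altered ballot: U 22, S 0, Q 0.
The winner is unchanged: still U.

U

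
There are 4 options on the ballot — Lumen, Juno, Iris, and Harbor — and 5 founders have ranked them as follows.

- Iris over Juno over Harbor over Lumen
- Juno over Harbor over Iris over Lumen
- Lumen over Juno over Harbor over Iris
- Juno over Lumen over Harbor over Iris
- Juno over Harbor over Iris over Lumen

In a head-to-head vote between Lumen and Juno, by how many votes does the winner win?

3

Ballots ranking Lumen above Juno: 1.
Ballots ranking Juno above Lumen: 4.
Juno wins 4–1, a margin of 3.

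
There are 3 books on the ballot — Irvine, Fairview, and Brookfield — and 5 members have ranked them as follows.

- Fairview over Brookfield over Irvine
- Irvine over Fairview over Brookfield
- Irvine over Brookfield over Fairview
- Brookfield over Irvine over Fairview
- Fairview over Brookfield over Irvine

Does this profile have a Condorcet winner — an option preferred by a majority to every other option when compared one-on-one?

Head-to-head results (5 voters total):
Irvine vs Fairview: Irvine wins 3–2.
Irvine vs Brookfield: Brookfield wins 3–2.
Fairview vs Brookfield: Fairview wins 3–2.
No candidate beats all others: Irvine beats Fairview beats Brookfield beats Irvine, a majority cycle.

No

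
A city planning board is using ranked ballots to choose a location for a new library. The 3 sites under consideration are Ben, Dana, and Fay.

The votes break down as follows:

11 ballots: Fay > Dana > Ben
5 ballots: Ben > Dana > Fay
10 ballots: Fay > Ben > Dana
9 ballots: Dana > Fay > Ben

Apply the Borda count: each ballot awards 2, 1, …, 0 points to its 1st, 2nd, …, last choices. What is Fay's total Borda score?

Borda scores:
  Ben: 11·0 + 5·2 + 10·1 + 9·0 = 20
  Dana: 11·1 + 5·1 + 10·0 + 9·2 = 34
  Fay: 11·2 + 5·0 + 10·2 + 9·1 = 51

51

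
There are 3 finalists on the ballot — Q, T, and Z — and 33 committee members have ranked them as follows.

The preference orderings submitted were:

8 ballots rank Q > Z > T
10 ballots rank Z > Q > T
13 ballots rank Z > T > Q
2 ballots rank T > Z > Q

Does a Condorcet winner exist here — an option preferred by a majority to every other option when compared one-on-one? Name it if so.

Z

Head-to-head results (33 voters total):
Q vs T: Q wins 18–15.
Q vs Z: Z wins 25–8.
T vs Z: Z wins 31–2.
Z beats each rival — Q (25–8), T (31–2) — so Z is the Condorcet winner.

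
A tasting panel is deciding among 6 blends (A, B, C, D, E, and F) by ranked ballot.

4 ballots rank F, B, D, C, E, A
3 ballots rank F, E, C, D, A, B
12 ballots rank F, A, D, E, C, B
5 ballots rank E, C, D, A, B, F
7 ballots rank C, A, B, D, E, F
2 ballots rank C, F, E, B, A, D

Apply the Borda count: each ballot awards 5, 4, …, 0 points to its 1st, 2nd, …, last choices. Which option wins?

F

Borda scores:
  A: 4·0 + 3·1 + 12·4 + 5·2 + 7·4 + 2·1 = 91
  B: 4·4 + 3·0 + 12·0 + 5·1 + 7·3 + 2·2 = 46
  C: 4·2 + 3·3 + 12·1 + 5·4 + 7·5 + 2·5 = 94
  D: 4·3 + 3·2 + 12·3 + 5·3 + 7·2 + 2·0 = 83
  E: 4·1 + 3·4 + 12·2 + 5·5 + 7·1 + 2·3 = 78
  F: 4·5 + 3·5 + 12·5 + 5·0 + 7·0 + 2·4 = 103
F has the highest total.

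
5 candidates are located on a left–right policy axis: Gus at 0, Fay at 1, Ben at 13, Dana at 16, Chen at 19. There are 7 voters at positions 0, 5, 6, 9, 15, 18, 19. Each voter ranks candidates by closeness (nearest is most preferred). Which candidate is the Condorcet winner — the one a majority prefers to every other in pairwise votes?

Ben

With single-peaked preferences on a line, the Condorcet winner is the candidate closest to the median voter.
The median voter (position 9) is closest to Ben at 13.
Check: Ben vs Fay — voters closer to Ben: 4 of 7.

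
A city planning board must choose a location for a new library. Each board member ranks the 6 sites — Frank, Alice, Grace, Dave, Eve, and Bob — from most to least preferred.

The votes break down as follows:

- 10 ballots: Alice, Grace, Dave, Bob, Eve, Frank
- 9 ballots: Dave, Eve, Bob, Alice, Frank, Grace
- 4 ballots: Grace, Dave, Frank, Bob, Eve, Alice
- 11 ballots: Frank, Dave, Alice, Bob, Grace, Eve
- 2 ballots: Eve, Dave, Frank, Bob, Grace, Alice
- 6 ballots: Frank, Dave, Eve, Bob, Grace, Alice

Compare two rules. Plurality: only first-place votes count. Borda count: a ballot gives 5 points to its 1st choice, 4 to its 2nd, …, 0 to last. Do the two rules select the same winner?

Plurality first-place counts: Frank 17, Alice 10, Grace 4, Dave 9, Eve 2, Bob 0 → Frank.
Borda totals: Frank 112, Alice 101, Grace 79, Dave 167, Eve 78, Bob 93 → Dave.
The two rules disagree: plurality picks Frank, Borda picks Dave.

No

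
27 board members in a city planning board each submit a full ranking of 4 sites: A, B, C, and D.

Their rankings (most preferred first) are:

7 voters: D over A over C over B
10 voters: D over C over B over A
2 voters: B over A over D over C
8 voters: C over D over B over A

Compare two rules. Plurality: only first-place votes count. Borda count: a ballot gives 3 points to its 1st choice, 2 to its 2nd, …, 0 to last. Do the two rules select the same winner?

Yes

Plurality first-place counts: A 0, B 2, C 8, D 17 → D.
Borda totals: A 18, B 24, C 51, D 69 → D.
The two rules agree on D.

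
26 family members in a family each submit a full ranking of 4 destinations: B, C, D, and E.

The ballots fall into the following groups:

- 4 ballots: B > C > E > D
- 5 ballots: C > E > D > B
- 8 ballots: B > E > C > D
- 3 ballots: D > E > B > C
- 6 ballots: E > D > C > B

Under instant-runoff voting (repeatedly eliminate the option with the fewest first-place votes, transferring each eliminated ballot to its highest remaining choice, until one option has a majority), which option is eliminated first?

D

Round 1: B 12, E 6, C 5, D 3. D has the fewest and is eliminated.
Round 2: B 12, E 9, C 5. C has the fewest and is eliminated.
Round 3: E 14, B 12. E has a majority.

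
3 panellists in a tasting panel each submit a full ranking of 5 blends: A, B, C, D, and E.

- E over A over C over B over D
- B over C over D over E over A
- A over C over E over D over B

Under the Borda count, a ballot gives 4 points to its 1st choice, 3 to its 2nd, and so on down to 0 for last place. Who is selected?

C

Borda scores:
  A: 3 + 0 + 4 = 7
  B: 1 + 4 + 0 = 5
  C: 2 + 3 + 3 = 8
  D: 0 + 2 + 1 = 3
  E: 4 + 1 + 2 = 7
C has the highest total.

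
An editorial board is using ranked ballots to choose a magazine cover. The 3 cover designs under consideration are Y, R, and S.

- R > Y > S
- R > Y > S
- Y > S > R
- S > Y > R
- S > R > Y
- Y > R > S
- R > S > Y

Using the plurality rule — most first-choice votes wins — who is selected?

R

First-place vote totals:
  Y: 2
  R: 3
  S: 2
R has the most first-place votes.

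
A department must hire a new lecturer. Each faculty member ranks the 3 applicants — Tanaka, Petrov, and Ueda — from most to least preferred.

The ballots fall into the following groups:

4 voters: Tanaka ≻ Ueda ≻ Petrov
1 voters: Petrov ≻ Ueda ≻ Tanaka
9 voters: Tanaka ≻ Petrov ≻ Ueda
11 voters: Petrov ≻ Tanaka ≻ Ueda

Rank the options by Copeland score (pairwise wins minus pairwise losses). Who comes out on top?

Pairwise results:
  Tanaka vs Petrov: Tanaka wins 13–12.
  Tanaka vs Ueda: Tanaka wins 24–1.
  Petrov vs Ueda: Petrov wins 21–4.
Copeland scores (wins − losses):
  Tanaka: 2 − 0 = 2
  Petrov: 1 − 1 = 0
  Ueda: 0 − 2 = -2
Tanaka has the best Copeland score.

Tanaka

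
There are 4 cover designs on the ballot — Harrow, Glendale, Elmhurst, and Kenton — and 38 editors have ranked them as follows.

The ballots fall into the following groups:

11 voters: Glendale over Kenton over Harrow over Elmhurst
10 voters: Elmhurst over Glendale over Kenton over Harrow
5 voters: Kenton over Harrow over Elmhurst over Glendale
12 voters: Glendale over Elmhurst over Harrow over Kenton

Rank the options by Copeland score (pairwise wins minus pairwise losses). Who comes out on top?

Glendale

Pairwise results:
  Harrow vs Glendale: Glendale wins 33–5.
  Harrow vs Elmhurst: Elmhurst wins 22–16.
  Harrow vs Kenton: Kenton wins 26–12.
  Glendale vs Elmhurst: Glendale wins 23–15.
  Glendale vs Kenton: Glendale wins 33–5.
  Elmhurst vs Kenton: Elmhurst wins 22–16.
Copeland scores (wins − losses):
  Harrow: 0 − 3 = -3
  Glendale: 3 − 0 = 3
  Elmhurst: 2 − 1 = 1
  Kenton: 1 − 2 = -1
Glendale has the best Copeland score.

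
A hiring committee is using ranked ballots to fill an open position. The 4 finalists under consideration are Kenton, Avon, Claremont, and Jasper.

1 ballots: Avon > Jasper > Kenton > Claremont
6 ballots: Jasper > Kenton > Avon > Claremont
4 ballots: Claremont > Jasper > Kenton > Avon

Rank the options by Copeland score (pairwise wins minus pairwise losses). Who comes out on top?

Pairwise results:
  Kenton vs Avon: Kenton wins 10–1.
  Kenton vs Claremont: Kenton wins 7–4.
  Kenton vs Jasper: Jasper wins 11–0.
  Avon vs Claremont: Avon wins 7–4.
  Avon vs Jasper: Jasper wins 10–1.
  Claremont vs Jasper: Jasper wins 7–4.
Copeland scores (wins − losses):
  Kenton: 2 − 1 = 1
  Avon: 1 − 2 = -1
  Claremont: 0 − 3 = -3
  Jasper: 3 − 0 = 3
Jasper has the best Copeland score.

Jasper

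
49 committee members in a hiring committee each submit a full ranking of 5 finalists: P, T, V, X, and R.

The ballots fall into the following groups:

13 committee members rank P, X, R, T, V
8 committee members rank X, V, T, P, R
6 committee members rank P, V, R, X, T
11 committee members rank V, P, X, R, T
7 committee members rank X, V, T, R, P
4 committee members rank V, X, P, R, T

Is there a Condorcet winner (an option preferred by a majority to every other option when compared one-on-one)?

Head-to-head results (49 voters total):
P vs T: P wins 34–15.
P vs V: V wins 30–19.
P vs X: P wins 30–19.
P vs R: P wins 42–7.
T vs V: V wins 36–13.
T vs X: X wins 49–0.
T vs R: R wins 34–15.
V vs X: X wins 28–21.
V vs R: V wins 36–13.
X vs R: X wins 43–6.
No candidate beats all others: P beats X beats V beats P, a majority cycle.

No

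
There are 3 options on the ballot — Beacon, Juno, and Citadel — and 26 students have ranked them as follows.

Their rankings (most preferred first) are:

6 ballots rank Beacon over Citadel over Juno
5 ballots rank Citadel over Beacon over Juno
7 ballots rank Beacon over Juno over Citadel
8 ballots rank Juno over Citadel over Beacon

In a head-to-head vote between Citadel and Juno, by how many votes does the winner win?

Ballots ranking Citadel above Juno: 6+5 = 11.
Ballots ranking Juno above Citadel: 7+8 = 15.
Juno wins 15–11, a margin of 4.

4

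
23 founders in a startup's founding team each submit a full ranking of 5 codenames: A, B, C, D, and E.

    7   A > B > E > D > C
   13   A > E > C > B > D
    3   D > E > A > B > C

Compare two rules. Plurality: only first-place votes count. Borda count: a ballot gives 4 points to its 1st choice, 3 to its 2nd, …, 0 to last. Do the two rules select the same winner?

Yes

Plurality first-place counts: A 20, B 0, C 0, D 3, E 0 → A.
Borda totals: A 86, B 37, C 26, D 19, E 62 → A.
The two rules agree on A.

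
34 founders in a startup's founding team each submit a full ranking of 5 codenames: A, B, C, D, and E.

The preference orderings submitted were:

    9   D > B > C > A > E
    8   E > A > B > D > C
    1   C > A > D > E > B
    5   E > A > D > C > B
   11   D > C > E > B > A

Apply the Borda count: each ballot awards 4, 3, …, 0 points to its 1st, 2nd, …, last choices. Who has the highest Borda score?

D

Borda scores:
  A: 9·1 + 8·3 + 3 + 5·3 + 11·0 = 51
  B: 9·3 + 8·2 + 0 + 5·0 + 11·1 = 54
  C: 9·2 + 8·0 + 4 + 5·1 + 11·3 = 60
  D: 9·4 + 8·1 + 2 + 5·2 + 11·4 = 100
  E: 9·0 + 8·4 + 1 + 5·4 + 11·2 = 75
D has the highest total.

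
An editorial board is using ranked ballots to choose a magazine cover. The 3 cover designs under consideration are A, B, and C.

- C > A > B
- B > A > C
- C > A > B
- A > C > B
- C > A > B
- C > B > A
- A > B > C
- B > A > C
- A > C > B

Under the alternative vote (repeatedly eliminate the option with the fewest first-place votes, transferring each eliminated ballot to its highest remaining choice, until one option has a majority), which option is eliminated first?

Round 1: C 4, A 3, B 2. B has the fewest and is eliminated.
Round 2: A 5, C 4. A has a majority.

B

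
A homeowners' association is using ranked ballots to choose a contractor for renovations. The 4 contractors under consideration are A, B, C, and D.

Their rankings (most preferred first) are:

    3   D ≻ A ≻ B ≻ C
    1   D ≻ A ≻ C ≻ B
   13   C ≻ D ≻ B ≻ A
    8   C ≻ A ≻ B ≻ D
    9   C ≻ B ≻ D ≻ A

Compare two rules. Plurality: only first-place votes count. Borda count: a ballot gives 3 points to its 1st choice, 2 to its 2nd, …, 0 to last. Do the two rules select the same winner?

Plurality first-place counts: A 0, B 0, C 30, D 4 → C.
Borda totals: A 24, B 42, C 91, D 47 → C.
The two rules agree on C.

Yes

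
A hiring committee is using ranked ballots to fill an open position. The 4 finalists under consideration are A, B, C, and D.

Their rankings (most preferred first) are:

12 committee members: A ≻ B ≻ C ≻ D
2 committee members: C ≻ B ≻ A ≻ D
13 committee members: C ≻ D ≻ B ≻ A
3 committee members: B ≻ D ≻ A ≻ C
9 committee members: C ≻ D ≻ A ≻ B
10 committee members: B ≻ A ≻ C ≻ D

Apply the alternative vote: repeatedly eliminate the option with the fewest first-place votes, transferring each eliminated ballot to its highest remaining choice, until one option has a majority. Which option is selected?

Round 1: C 24, B 13, A 12, D 0. D has the fewest and is eliminated.
Round 2: C 24, B 13, A 12. A has the fewest and is eliminated.
Round 3: B 25, C 24. B has a majority.

B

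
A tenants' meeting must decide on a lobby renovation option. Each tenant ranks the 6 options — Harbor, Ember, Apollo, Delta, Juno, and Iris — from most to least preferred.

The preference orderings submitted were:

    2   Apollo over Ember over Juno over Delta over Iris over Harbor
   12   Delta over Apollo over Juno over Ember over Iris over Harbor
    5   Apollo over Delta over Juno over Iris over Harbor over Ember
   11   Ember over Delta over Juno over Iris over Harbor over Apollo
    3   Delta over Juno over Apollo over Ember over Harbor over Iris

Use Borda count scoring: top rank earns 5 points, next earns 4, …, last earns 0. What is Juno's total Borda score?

102

Borda scores:
  Harbor: 2·0 + 12·0 + 5·1 + 11·1 + 3·1 = 19
  Ember: 2·4 + 12·2 + 5·0 + 11·5 + 3·2 = 93
  Apollo: 2·5 + 12·4 + 5·5 + 11·0 + 3·3 = 92
  Delta: 2·2 + 12·5 + 5·4 + 11·4 + 3·5 = 143
  Juno: 2·3 + 12·3 + 5·3 + 11·3 + 3·4 = 102
  Iris: 2·1 + 12·1 + 5·2 + 11·2 + 3·0 = 46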